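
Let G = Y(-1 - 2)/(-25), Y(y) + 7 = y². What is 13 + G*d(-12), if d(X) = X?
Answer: 349/25 ≈ 13.960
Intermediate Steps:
Y(y) = -7 + y²
G = -2/25 (G = (-7 + (-1 - 2)²)/(-25) = (-7 + (-3)²)*(-1/25) = (-7 + 9)*(-1/25) = 2*(-1/25) = -2/25 ≈ -0.080000)
13 + G*d(-12) = 13 - 2/25*(-12) = 13 + 24/25 = 349/25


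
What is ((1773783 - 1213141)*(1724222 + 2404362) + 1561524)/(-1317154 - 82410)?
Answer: -578664788113/349891 ≈ -1.6538e+6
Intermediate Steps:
((1773783 - 1213141)*(1724222 + 2404362) + 1561524)/(-1317154 - 82410) = (560642*4128584 + 1561524)/(-1399564) = (2314657590928 + 1561524)*(-1/1399564) = 2314659152452*(-1/1399564) = -578664788113/349891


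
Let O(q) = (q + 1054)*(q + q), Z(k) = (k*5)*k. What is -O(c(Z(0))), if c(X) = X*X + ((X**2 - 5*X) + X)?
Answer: 0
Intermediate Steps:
Z(k) = 5*k**2 (Z(k) = (5*k)*k = 5*k**2)
c(X) = -4*X + 2*X**2 (c(X) = X**2 + (X**2 - 4*X) = -4*X + 2*X**2)
O(q) = 2*q*(1054 + q) (O(q) = (1054 + q)*(2*q) = 2*q*(1054 + q))
-O(c(Z(0))) = -2*2*(5*0**2)*(-2 + 5*0**2)*(1054 + 2*(5*0**2)*(-2 + 5*0**2)) = -2*2*(5*0)*(-2 + 5*0)*(1054 + 2*(5*0)*(-2 + 5*0)) = -2*2*0*(-2 + 0)*(1054 + 2*0*(-2 + 0)) = -2*2*0*(-2)*(1054 + 2*0*(-2)) = -2*0*(1054 + 0) = -2*0*1054 = -1*0 = 0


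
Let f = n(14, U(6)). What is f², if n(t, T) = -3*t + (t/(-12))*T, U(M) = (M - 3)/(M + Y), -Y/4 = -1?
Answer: 717409/400 ≈ 1793.5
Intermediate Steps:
Y = 4 (Y = -4*(-1) = 4)
U(M) = (-3 + M)/(4 + M) (U(M) = (M - 3)/(M + 4) = (-3 + M)/(4 + M))
n(t, T) = -3*t - T*t/12 (n(t, T) = -3*t + (t*(-1/12))*T = -3*t + (-t/12)*T = -3*t - T*t/12)
f = -847/20 (f = -1/12*14*(36 + (-3 + 6)/(4 + 6)) = -1/12*14*(36 + 3/10) = -1/12*14*363/10 = -847/20 ≈ -42.350)
f² = (-847/20)² = 717409/400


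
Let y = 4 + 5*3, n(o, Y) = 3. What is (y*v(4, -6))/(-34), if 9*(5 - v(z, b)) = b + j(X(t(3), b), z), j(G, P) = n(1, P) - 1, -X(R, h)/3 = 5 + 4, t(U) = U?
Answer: -931/306 ≈ -3.0425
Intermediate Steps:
X(R, h) = -27 (X(R, h) = -3*(5 + 4) = -3*9 = -27)
j(G, P) = 2 (j(G, P) = 3 - 1 = 2)
v(z, b) = 43/9 - b/9 (v(z, b) = 5 - (b + 2)/9 = 5 - (2 + b)/9 = 5 + (-2/9 - b/9) = 43/9 - b/9)
y = 19 (y = 4 + 15 = 19)
(y*v(4, -6))/(-34) = (19*(43/9 - ⅑*(-6)))/(-34) = (19*(43/9 + ⅔))*(-1/34) = (19*(49/9))*(-1/34) = (931/9)*(-1/34) = -931/306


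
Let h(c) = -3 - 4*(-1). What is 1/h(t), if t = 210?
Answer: 1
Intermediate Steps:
h(c) = 1 (h(c) = -3 + 4 = 1)
1/h(t) = 1/1 = 1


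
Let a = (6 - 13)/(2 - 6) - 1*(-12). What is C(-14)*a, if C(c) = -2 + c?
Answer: -220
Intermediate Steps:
a = 55/4 (a = -7/(-4) + 12 = -7*(-¼) + 12 = 7/4 + 12 = 55/4 ≈ 13.750)
C(-14)*a = (-2 - 14)*(55/4) = -16*55/4 = -220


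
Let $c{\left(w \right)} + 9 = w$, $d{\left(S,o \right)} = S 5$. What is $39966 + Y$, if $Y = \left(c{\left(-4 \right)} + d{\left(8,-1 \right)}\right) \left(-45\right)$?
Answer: $38751$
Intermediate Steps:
$d{\left(S,o \right)} = 5 S$
$c{\left(w \right)} = -9 + w$
$Y = -1215$ ($Y = \left(\left(-9 - 4\right) + 5 \cdot 8\right) \left(-45\right) = \left(-13 + 40\right) \left(-45\right) = 27 \left(-45\right) = -1215$)
$39966 + Y = 39966 - 1215 = 38751$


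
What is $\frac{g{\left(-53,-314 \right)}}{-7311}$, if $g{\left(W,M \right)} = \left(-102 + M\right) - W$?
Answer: $\frac{121}{2437} \approx 0.049651$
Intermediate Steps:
$g{\left(W,M \right)} = -102 + M - W$
$\frac{g{\left(-53,-314 \right)}}{-7311} = \frac{-102 - 314 - -53}{-7311} = \left(-102 - 314 + 53\right) \left(- \frac{1}{7311}\right) = \left(-363\right) \left(- \frac{1}{7311}\right) = \frac{121}{2437}$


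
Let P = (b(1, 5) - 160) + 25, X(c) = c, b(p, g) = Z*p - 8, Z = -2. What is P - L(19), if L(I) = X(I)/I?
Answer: -146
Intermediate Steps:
b(p, g) = -8 - 2*p (b(p, g) = -2*p - 8 = -8 - 2*p)
L(I) = 1 (L(I) = I/I = 1)
P = -145 (P = ((-8 - 2*1) - 160) + 25 = ((-8 - 2) - 160) + 25 = (-10 - 160) + 25 = -170 + 25 = -145)
P - L(19) = -145 - 1*1 = -145 - 1 = -146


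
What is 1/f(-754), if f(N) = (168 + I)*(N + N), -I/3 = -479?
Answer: -1/2420340 ≈ -4.1317e-7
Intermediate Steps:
I = 1437 (I = -3*(-479) = 1437)
f(N) = 3210*N (f(N) = (168 + 1437)*(N + N) = 1605*(2*N) = 3210*N)
1/f(-754) = 1/(3210*(-754)) = 1/(-2420340) = -1/2420340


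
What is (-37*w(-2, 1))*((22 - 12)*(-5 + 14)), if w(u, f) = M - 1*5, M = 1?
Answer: 13320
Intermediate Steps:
w(u, f) = -4 (w(u, f) = 1 - 1*5 = 1 - 5 = -4)
(-37*w(-2, 1))*((22 - 12)*(-5 + 14)) = (-37*(-4))*((22 - 12)*(-5 + 14)) = 148*(10*9) = 148*90 = 13320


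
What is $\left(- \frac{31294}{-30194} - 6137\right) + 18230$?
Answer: $\frac{182583668}{15097} \approx 12094.0$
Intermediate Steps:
$\left(- \frac{31294}{-30194} - 6137\right) + 18230 = \left(\left(-31294\right) \left(- \frac{1}{30194}\right) - 6137\right) + 18230 = \left(\frac{15647}{15097} - 6137\right) + 18230 = - \frac{92634642}{15097} + 18230 = \frac{182583668}{15097}$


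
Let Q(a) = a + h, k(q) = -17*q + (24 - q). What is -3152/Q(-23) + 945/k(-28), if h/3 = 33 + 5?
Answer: -526087/16016 ≈ -32.848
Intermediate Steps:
h = 114 (h = 3*(33 + 5) = 3*38 = 114)
k(q) = 24 - 18*q
Q(a) = 114 + a (Q(a) = a + 114 = 114 + a)
-3152/Q(-23) + 945/k(-28) = -3152/(114 - 23) + 945/(24 - 18*(-28)) = -3152/91 + 945/(24 + 504) = -3152*1/91 + 945/528 = -3152/91 + 945*(1/528) = -3152/91 + 315/176 = -526087/16016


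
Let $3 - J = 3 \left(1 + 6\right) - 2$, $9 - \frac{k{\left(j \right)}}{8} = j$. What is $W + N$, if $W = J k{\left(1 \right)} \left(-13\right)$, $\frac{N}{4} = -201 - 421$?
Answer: $10824$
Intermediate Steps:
$N = -2488$ ($N = 4 \left(-201 - 421\right) = 4 \left(-622\right) = -2488$)
$k{\left(j \right)} = 72 - 8 j$
$J = -16$ ($J = 3 - \left(3 \left(1 + 6\right) - 2\right) = 3 - \left(3 \cdot 7 - 2\right) = 3 - \left(21 - 2\right) = 3 - 19 = -16$)
$W = 13312$ ($W = - 16 \left(72 - 8\right) \left(-13\right) = \left(-16\right) 64 \left(-13\right) = \left(-1024\right) \left(-13\right) = 13312$)
$W + N = 13312 - 2488 = 10824$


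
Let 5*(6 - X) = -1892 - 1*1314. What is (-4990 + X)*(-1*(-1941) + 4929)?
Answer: -29835036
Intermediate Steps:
X = 3236/5 (X = 6 - (-1892 - 1*1314)/5 = 6 - (-1892 - 1314)/5 = 6 - ⅕*(-3206) = 6 + 3206/5 = 3236/5 ≈ 647.20)
(-4990 + X)*(-1*(-1941) + 4929) = (-4990 + 3236/5)*(-1*(-1941) + 4929) = -21714*(1941 + 4929)/5 = -21714/5*6870 = -29835036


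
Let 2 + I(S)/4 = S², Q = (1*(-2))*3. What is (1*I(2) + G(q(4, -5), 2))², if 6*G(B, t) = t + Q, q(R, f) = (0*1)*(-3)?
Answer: 484/9 ≈ 53.778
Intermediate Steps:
Q = -6 (Q = -2*3 = -6)
q(R, f) = 0 (q(R, f) = 0*(-3) = 0)
G(B, t) = -1 + t/6 (G(B, t) = (t - 6)/6 = (-6 + t)/6 = -1 + t/6)
I(S) = -8 + 4*S²
(1*I(2) + G(q(4, -5), 2))² = (1*(-8 + 4*2²) + (-1 + (⅙)*2))² = (1*(-8 + 4*4) + (-1 + ⅓))² = (1*(-8 + 16) - ⅔)² = (1*8 - ⅔)² = (8 - ⅔)² = (22/3)² = 484/9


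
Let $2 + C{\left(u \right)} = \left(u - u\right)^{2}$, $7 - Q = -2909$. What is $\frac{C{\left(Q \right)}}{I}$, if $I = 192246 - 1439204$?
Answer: $\frac{1}{623479} \approx 1.6039 \cdot 10^{-6}$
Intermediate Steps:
$Q = 2916$ ($Q = 7 - -2909 = 7 + 2909 = 2916$)
$I = -1246958$
$C{\left(u \right)} = -2$ ($C{\left(u \right)} = -2 + \left(u - u\right)^{2} = -2 + 0^{2} = -2 + 0 = -2$)
$\frac{C{\left(Q \right)}}{I} = - \frac{2}{-1246958} = \left(-2\right) \left(- \frac{1}{1246958}\right) = \frac{1}{623479}$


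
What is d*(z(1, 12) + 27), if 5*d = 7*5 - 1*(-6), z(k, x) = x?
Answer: 1599/5 ≈ 319.80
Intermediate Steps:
d = 41/5 (d = (7*5 - 1*(-6))/5 = (35 + 6)/5 = (1/5)*41 = 41/5 ≈ 8.2000)
d*(z(1, 12) + 27) = 41*(12 + 27)/5 = (41/5)*39 = 1599/5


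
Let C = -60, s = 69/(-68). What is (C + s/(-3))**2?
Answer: 16459249/4624 ≈ 3559.5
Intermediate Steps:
s = -69/68 (s = 69*(-1/68) = -69/68 ≈ -1.0147)
(C + s/(-3))**2 = (-60 - 69/68/(-3))**2 = (-60 - 69/68*(-1/3))**2 = (-60 + 23/68)**2 = (-4057/68)**2 = 16459249/4624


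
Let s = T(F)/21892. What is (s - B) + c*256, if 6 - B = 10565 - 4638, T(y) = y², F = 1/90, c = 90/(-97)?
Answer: 97758850784497/17200544400 ≈ 5683.5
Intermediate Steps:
c = -90/97 (c = 90*(-1/97) = -90/97 ≈ -0.92784)
F = 1/90 ≈ 0.011111
B = -5921 (B = 6 - (10565 - 4638) = 6 - 1*5927 = 6 - 5927 = -5921)
s = 1/177325200 (s = (1/90)²/21892 = (1/8100)*(1/21892) = 1/177325200 ≈ 5.6394e-9)
(s - B) + c*256 = (1/177325200 - 1*(-5921)) - 90/97*256 = (1/177325200 + 5921) - 23040/97 = 1049942509201/177325200 - 23040/97 = 97758850784497/17200544400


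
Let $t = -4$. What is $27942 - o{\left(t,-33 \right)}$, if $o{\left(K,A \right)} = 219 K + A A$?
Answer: $27729$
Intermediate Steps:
$o{\left(K,A \right)} = A^{2} + 219 K$ ($o{\left(K,A \right)} = 219 K + A^{2} = A^{2} + 219 K$)
$27942 - o{\left(t,-33 \right)} = 27942 - \left(\left(-33\right)^{2} + 219 \left(-4\right)\right) = 27942 - \left(1089 - 876\right) = 27942 - 213 = 27729$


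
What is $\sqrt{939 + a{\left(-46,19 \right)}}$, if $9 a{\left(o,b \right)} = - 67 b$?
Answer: $\frac{\sqrt{7178}}{3} \approx 28.241$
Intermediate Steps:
$a{\left(o,b \right)} = - \frac{67 b}{9}$ ($a{\left(o,b \right)} = \frac{\left(-67\right) b}{9} = - \frac{67 b}{9}$)
$\sqrt{939 + a{\left(-46,19 \right)}} = \sqrt{939 - \frac{1273}{9}} = \sqrt{\frac{7178}{9}} = \frac{\sqrt{7178}}{3}$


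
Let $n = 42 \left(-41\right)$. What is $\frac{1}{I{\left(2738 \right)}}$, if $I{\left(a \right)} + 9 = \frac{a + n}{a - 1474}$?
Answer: $- \frac{158}{1295} \approx -0.12201$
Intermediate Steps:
$n = -1722$
$I{\left(a \right)} = -9 + \frac{-1722 + a}{-1474 + a}$ ($I{\left(a \right)} = -9 + \frac{a - 1722}{a - 1474} = -9 + \frac{-1722 + a}{-1474 + a}$)
$\frac{1}{I{\left(2738 \right)}} = \frac{1}{8 \frac{1}{-1474 + 2738} \left(1443 - 2738\right)} = \frac{1}{8 \cdot \frac{1}{1264} \left(1443 - 2738\right)} = \frac{1}{8 \cdot \frac{1}{1264} \left(-1295\right)} = \frac{1}{- \frac{1295}{158}} = - \frac{158}{1295}$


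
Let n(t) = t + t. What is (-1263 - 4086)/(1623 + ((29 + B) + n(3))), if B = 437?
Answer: -5349/2095 ≈ -2.5532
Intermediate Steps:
n(t) = 2*t
(-1263 - 4086)/(1623 + ((29 + B) + n(3))) = (-1263 - 4086)/(1623 + ((29 + 437) + 2*3)) = -5349/(1623 + (466 + 6)) = -5349/(1623 + 472) = -5349/2095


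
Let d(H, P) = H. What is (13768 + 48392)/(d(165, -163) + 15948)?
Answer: 20720/5371 ≈ 3.8578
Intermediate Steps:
(13768 + 48392)/(d(165, -163) + 15948) = (13768 + 48392)/(165 + 15948) = 62160/16113 = 62160*(1/16113) = 20720/5371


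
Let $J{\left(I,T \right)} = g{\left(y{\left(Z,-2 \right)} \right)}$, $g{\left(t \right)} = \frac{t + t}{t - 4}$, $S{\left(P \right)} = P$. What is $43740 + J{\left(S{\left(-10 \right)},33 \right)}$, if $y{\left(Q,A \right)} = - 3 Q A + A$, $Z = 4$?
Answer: $\frac{393682}{9} \approx 43742.0$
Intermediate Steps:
$y{\left(Q,A \right)} = A - 3 A Q$ ($y{\left(Q,A \right)} = - 3 A Q + A = A - 3 A Q$)
$g{\left(t \right)} = \frac{2 t}{-4 + t}$
$J{\left(I,T \right)} = \frac{22}{9}$ ($J{\left(I,T \right)} = \frac{2 \left(- 2 \left(1 - 12\right)\right)}{-4 - 2 \left(1 - 12\right)} = \frac{2 \left(\left(-2\right) \left(-11\right)\right)}{-4 - -22} = 2 \cdot 22 \frac{1}{-4 + 22} = 2 \cdot 22 \cdot \frac{1}{18} = \frac{22}{9}$)
$43740 + J{\left(S{\left(-10 \right)},33 \right)} = 43740 + \frac{22}{9} = \frac{393682}{9}$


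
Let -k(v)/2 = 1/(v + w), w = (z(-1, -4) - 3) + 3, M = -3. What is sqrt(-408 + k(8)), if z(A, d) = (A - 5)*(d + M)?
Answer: 101*I/5 ≈ 20.2*I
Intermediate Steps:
z(A, d) = (-5 + A)*(-3 + d) (z(A, d) = (A - 5)*(d - 3) = (-5 + A)*(-3 + d))
w = 42 (w = ((15 - 5*(-4) - 3*(-1) - 1*(-4)) - 3) + 3 = ((15 + 20 + 3 + 4) - 3) + 3 = (42 - 3) + 3 = 39 + 3 = 42)
k(v) = -2/(42 + v) (k(v) = -2/(v + 42) = -2/(42 + v))
sqrt(-408 + k(8)) = sqrt(-408 - 2/(42 + 8)) = sqrt(-408 - 2/50) = sqrt(-408 - 2*1/50) = sqrt(-408 - 1/25) = sqrt(-10201/25) = 101*I/5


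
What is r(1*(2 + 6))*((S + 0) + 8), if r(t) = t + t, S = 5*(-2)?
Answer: -32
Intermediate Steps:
S = -10
r(t) = 2*t
r(1*(2 + 6))*((S + 0) + 8) = (2*(1*(2 + 6)))*((-10 + 0) + 8) = (2*(1*8))*(-10 + 8) = (2*8)*(-2) = 16*(-2) = -32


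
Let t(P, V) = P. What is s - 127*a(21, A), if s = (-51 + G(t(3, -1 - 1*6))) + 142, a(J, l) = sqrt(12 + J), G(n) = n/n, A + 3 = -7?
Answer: 92 - 127*sqrt(33) ≈ -637.56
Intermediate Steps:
A = -10 (A = -3 - 7 = -10)
G(n) = 1
s = 92 (s = (-51 + 1) + 142 = -50 + 142 = 92)
s - 127*a(21, A) = 92 - 127*sqrt(12 + 21) = 92 - 127*sqrt(33)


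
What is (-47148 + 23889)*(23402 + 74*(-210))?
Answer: -182862258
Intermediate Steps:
(-47148 + 23889)*(23402 + 74*(-210)) = -23259*(23402 - 15540) = -23259*7862 = -182862258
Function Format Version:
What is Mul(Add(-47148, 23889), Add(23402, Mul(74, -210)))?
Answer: -182862258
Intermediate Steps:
Mul(Add(-47148, 23889), Add(23402, Mul(74, -210))) = Mul(-23259, Add(23402, -15540)) = Mul(-23259, 7862) = -182862258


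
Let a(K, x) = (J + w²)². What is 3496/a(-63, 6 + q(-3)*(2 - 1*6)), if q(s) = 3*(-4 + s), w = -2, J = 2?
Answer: 874/9 ≈ 97.111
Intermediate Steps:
q(s) = -12 + 3*s
a(K, x) = 36 (a(K, x) = (2 + (-2)²)² = (2 + 4)² = 6² = 36)
3496/a(-63, 6 + q(-3)*(2 - 1*6)) = 3496/36 = 3496*(1/36) = 874/9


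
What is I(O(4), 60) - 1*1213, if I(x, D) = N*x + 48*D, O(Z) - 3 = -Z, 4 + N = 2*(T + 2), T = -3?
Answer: 1673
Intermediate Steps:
N = -6 (N = -4 + 2*(-3 + 2) = -4 + 2*(-1) = -4 - 2 = -6)
O(Z) = 3 - Z
I(x, D) = -6*x + 48*D
I(O(4), 60) - 1*1213 = (-6*(3 - 1*4) + 48*60) - 1*1213 = (-6*(3 - 4) + 2880) - 1213 = (-6*(-1) + 2880) - 1213 = (6 + 2880) - 1213 = 2886 - 1213 = 1673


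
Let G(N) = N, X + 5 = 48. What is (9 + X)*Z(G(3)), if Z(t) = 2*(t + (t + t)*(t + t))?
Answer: 4056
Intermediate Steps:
X = 43 (X = -5 + 48 = 43)
Z(t) = 2*t + 8*t**2 (Z(t) = 2*(t + (2*t)*(2*t)) = 2*(t + 4*t**2) = 2*t + 8*t**2)
(9 + X)*Z(G(3)) = (9 + 43)*(2*3*(1 + 4*3)) = 52*(2*3*(1 + 12)) = 52*(2*3*13) = 52*78 = 4056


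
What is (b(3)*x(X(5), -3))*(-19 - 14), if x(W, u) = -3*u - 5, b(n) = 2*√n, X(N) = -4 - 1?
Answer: -264*√3 ≈ -457.26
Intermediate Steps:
X(N) = -5
x(W, u) = -5 - 3*u
(b(3)*x(X(5), -3))*(-19 - 14) = ((2*√3)*(-5 - 3*(-3)))*(-19 - 14) = ((2*√3)*(-5 + 9))*(-33) = ((2*√3)*4)*(-33) = (8*√3)*(-33) = -264*√3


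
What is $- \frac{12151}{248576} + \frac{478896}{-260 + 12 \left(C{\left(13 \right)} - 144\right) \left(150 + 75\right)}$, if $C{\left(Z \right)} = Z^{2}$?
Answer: $\frac{14778127357}{2089281280} \approx 7.0733$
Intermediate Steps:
$- \frac{12151}{248576} + \frac{478896}{-260 + 12 \left(C{\left(13 \right)} - 144\right) \left(150 + 75\right)} = - \frac{12151}{248576} + \frac{478896}{-260 + 12 \left(13^{2} - 144\right) \left(150 + 75\right)} = \left(-12151\right) \frac{1}{248576} + \frac{478896}{-260 + 12 \left(169 - 144\right) 225} = - \frac{12151}{248576} + \frac{478896}{-260 + 12 \cdot 25 \cdot 225} = - \frac{12151}{248576} + \frac{478896}{-260 + 12 \cdot 5625} = - \frac{12151}{248576} + \frac{478896}{-260 + 67500} = - \frac{12151}{248576} + \frac{478896}{67240} = - \frac{12151}{248576} + 478896 \cdot \frac{1}{67240} = - \frac{12151}{248576} + \frac{59862}{8405} = \frac{14778127357}{2089281280}$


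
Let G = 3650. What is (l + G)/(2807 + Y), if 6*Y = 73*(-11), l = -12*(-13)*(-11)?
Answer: 11604/16039 ≈ 0.72349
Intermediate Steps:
l = -1716 (l = 156*(-11) = -1716)
Y = -803/6 (Y = (73*(-11))/6 = (⅙)*(-803) = -803/6 ≈ -133.83)
(l + G)/(2807 + Y) = (-1716 + 3650)/(2807 - 803/6) = 1934/(16039/6) = 1934*(6/16039) = 11604/16039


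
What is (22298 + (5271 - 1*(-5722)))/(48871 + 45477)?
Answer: 33291/94348 ≈ 0.35285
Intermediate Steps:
(22298 + (5271 - 1*(-5722)))/(48871 + 45477) = (22298 + (5271 + 5722))/94348 = (22298 + 10993)*(1/94348) = 33291*(1/94348) = 33291/94348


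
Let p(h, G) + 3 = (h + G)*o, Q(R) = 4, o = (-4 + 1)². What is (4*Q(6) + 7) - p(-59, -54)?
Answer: 1043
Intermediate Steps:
o = 9 (o = (-3)² = 9)
p(h, G) = -3 + 9*G + 9*h (p(h, G) = -3 + (h + G)*9 = -3 + (G + h)*9 = -3 + (9*G + 9*h) = -3 + 9*G + 9*h)
(4*Q(6) + 7) - p(-59, -54) = (4*4 + 7) - (-3 + 9*(-54) + 9*(-59)) = (16 + 7) - (-3 - 486 - 531) = 23 - 1*(-1020) = 23 + 1020 = 1043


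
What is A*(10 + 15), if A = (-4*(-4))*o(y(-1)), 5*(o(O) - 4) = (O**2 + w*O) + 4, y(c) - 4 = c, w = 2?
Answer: 3120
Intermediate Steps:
y(c) = 4 + c
o(O) = 24/5 + O**2/5 + 2*O/5 (o(O) = 4 + ((O**2 + 2*O) + 4)/5 = 4 + (4 + O**2 + 2*O)/5 = 4 + (4/5 + O**2/5 + 2*O/5) = 24/5 + O**2/5 + 2*O/5)
A = 624/5 (A = (-4*(-4))*(24/5 + (4 - 1)**2/5 + 2*(4 - 1)/5) = 16*(24/5 + (1/5)*3**2 + (2/5)*3) = 16*(24/5 + (1/5)*9 + 6/5) = 16*(24/5 + 9/5 + 6/5) = 16*(39/5) = 624/5 ≈ 124.80)
A*(10 + 15) = 624*(10 + 15)/5 = (624/5)*25 = 3120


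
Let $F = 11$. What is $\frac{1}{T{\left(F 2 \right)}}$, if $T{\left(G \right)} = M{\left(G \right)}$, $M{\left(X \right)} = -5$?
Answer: $- \frac{1}{5} \approx -0.2$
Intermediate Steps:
$T{\left(G \right)} = -5$
$\frac{1}{T{\left(F 2 \right)}} = \frac{1}{-5} = - \frac{1}{5}$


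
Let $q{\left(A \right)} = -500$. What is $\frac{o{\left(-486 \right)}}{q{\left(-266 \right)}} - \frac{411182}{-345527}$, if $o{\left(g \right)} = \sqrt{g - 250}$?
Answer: $\frac{411182}{345527} - \frac{i \sqrt{46}}{125} \approx 1.19 - 0.054259 i$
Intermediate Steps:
$o{\left(g \right)} = \sqrt{-250 + g}$
$\frac{o{\left(-486 \right)}}{q{\left(-266 \right)}} - \frac{411182}{-345527} = \frac{\sqrt{-250 - 486}}{-500} - \frac{411182}{-345527} = \sqrt{-736} \left(- \frac{1}{500}\right) - - \frac{411182}{345527} = 4 i \sqrt{46} \left(- \frac{1}{500}\right) + \frac{411182}{345527} = - \frac{i \sqrt{46}}{125} + \frac{411182}{345527} = \frac{411182}{345527} - \frac{i \sqrt{46}}{125}$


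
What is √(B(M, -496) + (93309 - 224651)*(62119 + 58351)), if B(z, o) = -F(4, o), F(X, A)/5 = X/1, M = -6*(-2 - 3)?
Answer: 6*I*√439521410 ≈ 1.2579e+5*I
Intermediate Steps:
M = 30 (M = -6*(-5) = 30)
F(X, A) = 5*X (F(X, A) = 5*(X/1) = 5*(X*1) = 5*X)
B(z, o) = -20 (B(z, o) = -5*4 = -1*20 = -20)
√(B(M, -496) + (93309 - 224651)*(62119 + 58351)) = √(-20 + (93309 - 224651)*(62119 + 58351)) = √(-20 - 131342*120470) = √(-20 - 15822770740) = √(-15822770760) = 6*I*√439521410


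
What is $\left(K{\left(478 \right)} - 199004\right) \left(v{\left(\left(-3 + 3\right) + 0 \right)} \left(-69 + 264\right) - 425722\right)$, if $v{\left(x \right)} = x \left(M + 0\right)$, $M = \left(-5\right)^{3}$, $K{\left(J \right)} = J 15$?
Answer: $81667954148$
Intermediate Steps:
$K{\left(J \right)} = 15 J$
$M = -125$
$v{\left(x \right)} = - 125 x$ ($v{\left(x \right)} = x \left(-125 + 0\right) = x \left(-125\right) = - 125 x$)
$\left(K{\left(478 \right)} - 199004\right) \left(v{\left(\left(-3 + 3\right) + 0 \right)} \left(-69 + 264\right) - 425722\right) = \left(15 \cdot 478 - 199004\right) \left(- 125 \left(\left(-3 + 3\right) + 0\right) \left(-69 + 264\right) - 425722\right) = \left(7170 - 199004\right) \left(- 125 \left(0 + 0\right) 195 - 425722\right) = - 191834 \left(\left(-125\right) 0 \cdot 195 - 425722\right) = - 191834 \left(0 \cdot 195 - 425722\right) = - 191834 \left(0 - 425722\right) = \left(-191834\right) \left(-425722\right) = 81667954148$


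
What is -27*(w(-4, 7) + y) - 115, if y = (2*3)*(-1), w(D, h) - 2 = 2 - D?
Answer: -169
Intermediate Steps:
w(D, h) = 4 - D (w(D, h) = 2 + (2 - D) = 4 - D)
y = -6 (y = 6*(-1) = -6)
-27*(w(-4, 7) + y) - 115 = -27*((4 - 1*(-4)) - 6) - 115 = -27*((4 + 4) - 6) - 115 = -27*(8 - 6) - 115 = -27*2 - 115 = -54 - 115 = -169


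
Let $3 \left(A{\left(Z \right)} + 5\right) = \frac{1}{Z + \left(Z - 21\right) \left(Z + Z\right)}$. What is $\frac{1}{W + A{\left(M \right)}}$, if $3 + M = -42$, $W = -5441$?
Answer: $- \frac{17685}{96312509} \approx -0.00018362$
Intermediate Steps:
$M = -45$ ($M = -3 - 42 = -45$)
$A{\left(Z \right)} = -5 + \frac{1}{3 \left(Z + 2 Z \left(-21 + Z\right)\right)}$ ($A{\left(Z \right)} = -5 + \frac{1}{3 \left(Z + \left(Z - 21\right) \left(Z + Z\right)\right)} = -5 + \frac{1}{3 \left(Z + \left(-21 + Z\right) 2 Z\right)} = -5 + \frac{1}{3 \left(Z + 2 Z \left(-21 + Z\right)\right)}$)
$\frac{1}{W + A{\left(M \right)}} = \frac{1}{-5441 + \frac{1 - 30 \left(-45\right)^{2} + 615 \left(-45\right)}{3 \left(-45\right) \left(-41 + 2 \left(-45\right)\right)}} = \frac{1}{-5441 + \frac{1}{3} \left(- \frac{1}{45}\right) \frac{1}{-41 - 90} \left(1 - 60750 - 27675\right)} = \frac{1}{-5441 + \frac{1}{3} \left(- \frac{1}{45}\right) \frac{1}{-131} \left(1 - 60750 - 27675\right)} = \frac{1}{-5441 + \frac{1}{3} \left(- \frac{1}{45}\right) \left(- \frac{1}{131}\right) \left(-88424\right)} = \frac{1}{-5441 - \frac{88424}{17685}} = \frac{1}{- \frac{96312509}{17685}} = - \frac{17685}{96312509}$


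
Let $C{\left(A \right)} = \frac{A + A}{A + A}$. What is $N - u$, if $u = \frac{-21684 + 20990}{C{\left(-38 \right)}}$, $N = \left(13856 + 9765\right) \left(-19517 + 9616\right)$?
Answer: $-233870827$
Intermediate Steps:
$N = -233871521$ ($N = 23621 \left(-9901\right) = -233871521$)
$C{\left(A \right)} = 1$ ($C{\left(A \right)} = \frac{2 A}{2 A} = 2 A \frac{1}{2 A} = 1$)
$u = -694$ ($u = \frac{-21684 + 20990}{1} = \left(-694\right) 1 = -694$)
$N - u = -233871521 - -694 = -233871521 + 694 = -233870827$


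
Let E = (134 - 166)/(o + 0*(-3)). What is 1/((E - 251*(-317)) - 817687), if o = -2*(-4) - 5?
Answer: -3/2214392 ≈ -1.3548e-6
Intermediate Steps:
o = 3 (o = 8 - 5 = 3)
E = -32/3 (E = (134 - 166)/(3 + 0*(-3)) = -32/(3 + 0) = -32/3 ≈ -10.667)
1/((E - 251*(-317)) - 817687) = 1/((-32/3 - 251*(-317)) - 817687) = 1/((-32/3 + 79567) - 817687) = 1/(238669/3 - 817687) = 1/(-2214392/3) = -3/2214392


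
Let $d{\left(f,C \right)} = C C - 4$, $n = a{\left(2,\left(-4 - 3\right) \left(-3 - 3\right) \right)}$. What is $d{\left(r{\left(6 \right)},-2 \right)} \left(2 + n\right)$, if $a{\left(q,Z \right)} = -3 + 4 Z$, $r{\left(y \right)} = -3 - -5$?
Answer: $0$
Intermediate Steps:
$r{\left(y \right)} = 2$ ($r{\left(y \right)} = -3 + 5 = 2$)
$n = 165$ ($n = -3 + 4 \left(-4 - 3\right) \left(-3 - 3\right) = -3 + 4 \left(\left(-7\right) \left(-6\right)\right) = -3 + 4 \cdot 42 = -3 + 168 = 165$)
$d{\left(f,C \right)} = -4 + C^{2}$ ($d{\left(f,C \right)} = C^{2} - 4 = -4 + C^{2}$)
$d{\left(r{\left(6 \right)},-2 \right)} \left(2 + n\right) = \left(-4 + \left(-2\right)^{2}\right) \left(2 + 165\right) = \left(-4 + 4\right) 167 = 0 \cdot 167 = 0$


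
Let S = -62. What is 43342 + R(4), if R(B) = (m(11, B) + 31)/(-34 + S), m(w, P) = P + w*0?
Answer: 4160797/96 ≈ 43342.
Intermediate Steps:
m(w, P) = P (m(w, P) = P + 0 = P)
R(B) = -31/96 - B/96 (R(B) = (B + 31)/(-34 - 62) = (31 + B)/(-96) = (31 + B)*(-1/96) = -31/96 - B/96)
43342 + R(4) = 43342 + (-31/96 - 1/96*4) = 43342 + (-31/96 - 1/24) = 43342 - 35/96 = 4160797/96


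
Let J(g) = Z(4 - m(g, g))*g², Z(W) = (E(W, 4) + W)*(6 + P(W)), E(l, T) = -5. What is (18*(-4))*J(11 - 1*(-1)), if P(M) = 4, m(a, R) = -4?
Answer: -311040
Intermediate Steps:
Z(W) = -50 + 10*W (Z(W) = (-5 + W)*(6 + 4) = (-5 + W)*10 = -50 + 10*W)
J(g) = 30*g² (J(g) = (-50 + 10*(4 - 1*(-4)))*g² = (-50 + 10*(4 + 4))*g² = (-50 + 10*8)*g² = (-50 + 80)*g² = 30*g²)
(18*(-4))*J(11 - 1*(-1)) = (18*(-4))*(30*(11 - 1*(-1))²) = -2160*(11 + 1)² = -2160*12² = -2160*144 = -72*4320 = -311040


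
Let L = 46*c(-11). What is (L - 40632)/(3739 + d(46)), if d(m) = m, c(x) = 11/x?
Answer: -40678/3785 ≈ -10.747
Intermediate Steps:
L = -46 (L = 46*(11/(-11)) = 46*(11*(-1/11)) = 46*(-1) = -46)
(L - 40632)/(3739 + d(46)) = (-46 - 40632)/(3739 + 46) = -40678/3785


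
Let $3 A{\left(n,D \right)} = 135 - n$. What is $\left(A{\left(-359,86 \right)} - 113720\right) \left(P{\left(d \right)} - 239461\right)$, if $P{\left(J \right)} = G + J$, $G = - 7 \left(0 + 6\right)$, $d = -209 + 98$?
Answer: $\frac{81628342924}{3} \approx 2.7209 \cdot 10^{10}$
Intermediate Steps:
$A{\left(n,D \right)} = 45 - \frac{n}{3}$ ($A{\left(n,D \right)} = \frac{135 - n}{3} = 45 - \frac{n}{3}$)
$d = -111$
$G = -42$ ($G = \left(-7\right) 6 = -42$)
$P{\left(J \right)} = -42 + J$
$\left(A{\left(-359,86 \right)} - 113720\right) \left(P{\left(d \right)} - 239461\right) = \left(\left(45 - - \frac{359}{3}\right) - 113720\right) \left(\left(-42 - 111\right) - 239461\right) = \left(\left(45 + \frac{359}{3}\right) - 113720\right) \left(-153 - 239461\right) = \left(\frac{494}{3} - 113720\right) \left(-239614\right) = \left(- \frac{340666}{3}\right) \left(-239614\right) = \frac{81628342924}{3}$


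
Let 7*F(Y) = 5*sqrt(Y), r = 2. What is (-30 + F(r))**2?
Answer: 44150/49 - 300*sqrt(2)/7 ≈ 840.41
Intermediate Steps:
F(Y) = 5*sqrt(Y)/7 (F(Y) = (5*sqrt(Y))/7 = 5*sqrt(Y)/7)
(-30 + F(r))**2 = (-30 + 5*sqrt(2)/7)**2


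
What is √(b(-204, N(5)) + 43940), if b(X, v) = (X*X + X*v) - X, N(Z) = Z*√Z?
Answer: 2*√(21440 - 255*√5) ≈ 288.93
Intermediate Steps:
N(Z) = Z^(3/2)
b(X, v) = X² - X + X*v (b(X, v) = (X² + X*v) - X = X² - X + X*v)
√(b(-204, N(5)) + 43940) = √(-204*(-1 - 204 + 5^(3/2)) + 43940) = √(-204*(-1 - 204 + 5*√5) + 43940) = √(-204*(-205 + 5*√5) + 43940) = √((41820 - 1020*√5) + 43940) = √(85760 - 1020*√5)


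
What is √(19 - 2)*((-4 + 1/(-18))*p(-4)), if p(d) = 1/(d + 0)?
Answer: 73*√17/72 ≈ 4.1804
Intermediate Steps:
p(d) = 1/d
√(19 - 2)*((-4 + 1/(-18))*p(-4)) = √(19 - 2)*((-4 + 1/(-18))/(-4)) = √17*((-4 - 1/18)*(-¼)) = √17*(-73/18*(-¼)) = √17*(73/72) = 73*√17/72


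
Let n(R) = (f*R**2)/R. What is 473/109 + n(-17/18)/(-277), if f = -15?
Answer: 776861/181158 ≈ 4.2883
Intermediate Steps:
n(R) = -15*R (n(R) = (-15*R**2)/R = -15*R)
473/109 + n(-17/18)/(-277) = 473/109 - (-255)/18/(-277) = 473*(1/109) - (-255)/18*(-1/277) = 473/109 - 15*(-17/18)*(-1/277) = 473/109 + (85/6)*(-1/277) = 473/109 - 85/1662 = 776861/181158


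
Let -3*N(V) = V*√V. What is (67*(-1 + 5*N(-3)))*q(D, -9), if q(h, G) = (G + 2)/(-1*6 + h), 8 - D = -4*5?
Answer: 469/22 - 2345*I*√3/22 ≈ 21.318 - 184.62*I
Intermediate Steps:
D = 28 (D = 8 - (-4)*5 = 8 - 1*(-20) = 8 + 20 = 28)
N(V) = -V^(3/2)/3 (N(V) = -V*√V/3 = -V^(3/2)/3)
q(h, G) = (2 + G)/(-6 + h)
(67*(-1 + 5*N(-3)))*q(D, -9) = (67*(-1 + 5*(-(-1)*I*√3)))*((2 - 9)/(-6 + 28)) = (67*(-1 + 5*(-(-1)*I*√3)))*(-7/22) = (67*(-1 + 5*(I*√3)))*((1/22)*(-7)) = (67*(-1 + 5*I*√3))*(-7/22) = (-67 + 335*I*√3)*(-7/22) = 469/22 - 2345*I*√3/22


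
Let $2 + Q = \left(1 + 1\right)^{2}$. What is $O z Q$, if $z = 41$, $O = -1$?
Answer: $-82$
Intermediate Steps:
$Q = 2$ ($Q = -2 + \left(1 + 1\right)^{2} = -2 + 2^{2} = -2 + 4 = 2$)
$O z Q = \left(-1\right) 41 \cdot 2 = \left(-41\right) 2 = -82$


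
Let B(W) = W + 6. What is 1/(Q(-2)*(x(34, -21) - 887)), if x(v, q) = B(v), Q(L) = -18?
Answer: 1/15246 ≈ 6.5591e-5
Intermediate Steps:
B(W) = 6 + W
x(v, q) = 6 + v
1/(Q(-2)*(x(34, -21) - 887)) = 1/((-18)*((6 + 34) - 887)) = -1/(18*(40 - 887)) = -1/18/(-847) = -1/18*(-1/847) = 1/15246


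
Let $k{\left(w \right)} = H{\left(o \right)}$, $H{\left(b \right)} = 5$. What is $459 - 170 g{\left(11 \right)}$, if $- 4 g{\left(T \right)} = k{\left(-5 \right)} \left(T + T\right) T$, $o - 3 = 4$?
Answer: $51884$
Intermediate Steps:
$o = 7$ ($o = 3 + 4 = 7$)
$k{\left(w \right)} = 5$
$g{\left(T \right)} = - \frac{5 T^{2}}{2}$ ($g{\left(T \right)} = - \frac{5 \left(T + T\right) T}{4} = - \frac{5 \cdot 2 T T}{4} = - \frac{5 \cdot 2 T^{2}}{4} = - \frac{10 T^{2}}{4} = - \frac{5 T^{2}}{2}$)
$459 - 170 g{\left(11 \right)} = 459 - 170 \left(- \frac{5 \cdot 11^{2}}{2}\right) = 459 - 170 \left(\left(- \frac{5}{2}\right) 121\right) = 459 - -51425 = 459 + 51425 = 51884$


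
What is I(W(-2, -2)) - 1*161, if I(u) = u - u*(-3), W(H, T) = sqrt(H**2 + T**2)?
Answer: -161 + 8*sqrt(2) ≈ -149.69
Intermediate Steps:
I(u) = 4*u (I(u) = u - (-3)*u = u + 3*u = 4*u)
I(W(-2, -2)) - 1*161 = 4*sqrt((-2)**2 + (-2)**2) - 1*161 = 4*sqrt(4 + 4) - 161 = 4*sqrt(8) - 161 = 4*(2*sqrt(2)) - 161 = 8*sqrt(2) - 161 = -161 + 8*sqrt(2)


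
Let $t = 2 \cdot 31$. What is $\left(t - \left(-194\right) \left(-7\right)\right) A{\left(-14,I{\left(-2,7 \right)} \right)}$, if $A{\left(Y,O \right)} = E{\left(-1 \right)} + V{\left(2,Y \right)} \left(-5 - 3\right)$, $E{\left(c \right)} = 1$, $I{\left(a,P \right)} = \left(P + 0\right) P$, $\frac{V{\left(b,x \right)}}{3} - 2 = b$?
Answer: $123120$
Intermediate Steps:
$V{\left(b,x \right)} = 6 + 3 b$
$I{\left(a,P \right)} = P^{2}$ ($I{\left(a,P \right)} = P P = P^{2}$)
$t = 62$
$A{\left(Y,O \right)} = -95$ ($A{\left(Y,O \right)} = 1 + \left(6 + 3 \cdot 2\right) \left(-5 - 3\right) = 1 + \left(6 + 6\right) \left(-8\right) = 1 + 12 \left(-8\right) = 1 - 96 = -95$)
$\left(t - \left(-194\right) \left(-7\right)\right) A{\left(-14,I{\left(-2,7 \right)} \right)} = \left(62 - \left(-194\right) \left(-7\right)\right) \left(-95\right) = \left(62 - 1358\right) \left(-95\right) = \left(-1296\right) \left(-95\right) = 123120$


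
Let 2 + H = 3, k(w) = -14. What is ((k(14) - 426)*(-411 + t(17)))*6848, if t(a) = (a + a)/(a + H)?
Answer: 11094307840/9 ≈ 1.2327e+9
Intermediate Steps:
H = 1 (H = -2 + 3 = 1)
t(a) = 2*a/(1 + a) (t(a) = (a + a)/(a + 1) = (2*a)/(1 + a) = 2*a/(1 + a))
((k(14) - 426)*(-411 + t(17)))*6848 = ((-14 - 426)*(-411 + 2*17/(1 + 17)))*6848 = -440*(-411 + 2*17/18)*6848 = -440*(-411 + 2*17*(1/18))*6848 = -440*(-411 + 17/9)*6848 = -440*(-3682/9)*6848 = (1620080/9)*6848 = 11094307840/9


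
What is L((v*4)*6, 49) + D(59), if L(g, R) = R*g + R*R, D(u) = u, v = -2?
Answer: 108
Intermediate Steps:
L(g, R) = R² + R*g (L(g, R) = R*g + R² = R² + R*g)
L((v*4)*6, 49) + D(59) = 49*(49 - 2*4*6) + 59 = 49*(49 - 8*6) + 59 = 49*(49 - 48) + 59 = 49*1 + 59 = 49 + 59 = 108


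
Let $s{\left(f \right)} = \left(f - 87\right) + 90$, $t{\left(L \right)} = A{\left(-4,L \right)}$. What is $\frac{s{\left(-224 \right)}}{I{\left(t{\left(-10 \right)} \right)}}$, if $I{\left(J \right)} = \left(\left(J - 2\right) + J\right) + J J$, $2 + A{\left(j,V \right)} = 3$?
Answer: $-221$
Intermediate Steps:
$A{\left(j,V \right)} = 1$ ($A{\left(j,V \right)} = -2 + 3 = 1$)
$t{\left(L \right)} = 1$
$s{\left(f \right)} = 3 + f$ ($s{\left(f \right)} = \left(-87 + f\right) + 90 = 3 + f$)
$I{\left(J \right)} = -2 + J^{2} + 2 J$ ($I{\left(J \right)} = \left(\left(-2 + J\right) + J\right) + J^{2} = \left(-2 + 2 J\right) + J^{2} = -2 + J^{2} + 2 J$)
$\frac{s{\left(-224 \right)}}{I{\left(t{\left(-10 \right)} \right)}} = \frac{3 - 224}{-2 + 1^{2} + 2 \cdot 1} = - \frac{221}{-2 + 1 + 2} = - \frac{221}{1} = \left(-221\right) 1 = -221$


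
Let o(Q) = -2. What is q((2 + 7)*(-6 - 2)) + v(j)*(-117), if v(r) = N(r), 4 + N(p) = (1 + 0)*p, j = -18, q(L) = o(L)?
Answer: 2572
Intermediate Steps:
q(L) = -2
N(p) = -4 + p (N(p) = -4 + (1 + 0)*p = -4 + 1*p = -4 + p)
v(r) = -4 + r
q((2 + 7)*(-6 - 2)) + v(j)*(-117) = -2 + (-4 - 18)*(-117) = -2 - 22*(-117) = -2 + 2574 = 2572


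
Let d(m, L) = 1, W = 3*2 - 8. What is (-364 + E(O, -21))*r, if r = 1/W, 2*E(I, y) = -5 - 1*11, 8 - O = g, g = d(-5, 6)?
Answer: 186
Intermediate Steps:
W = -2 (W = 6 - 8 = -2)
g = 1
O = 7 (O = 8 - 1*1 = 8 - 1 = 7)
E(I, y) = -8 (E(I, y) = (-5 - 1*11)/2 = (-5 - 11)/2 = (1/2)*(-16) = -8)
r = -1/2 (r = 1/(-2) = -1/2 ≈ -0.50000)
(-364 + E(O, -21))*r = (-364 - 8)*(-1/2) = -372*(-1/2) = 186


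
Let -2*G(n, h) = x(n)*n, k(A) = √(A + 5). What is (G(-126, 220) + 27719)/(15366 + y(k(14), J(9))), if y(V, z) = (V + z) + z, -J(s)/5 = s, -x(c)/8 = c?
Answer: 73343292/12281903 - 91223*√19/233356157 ≈ 5.9700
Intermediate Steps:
x(c) = -8*c
J(s) = -5*s
k(A) = √(5 + A)
y(V, z) = V + 2*z
G(n, h) = 4*n² (G(n, h) = -(-8*n)*n/2 = -(-4)*n² = 4*n²)
(G(-126, 220) + 27719)/(15366 + y(k(14), J(9))) = (4*(-126)² + 27719)/(15366 + (√(5 + 14) + 2*(-5*9))) = (4*15876 + 27719)/(15366 + (√19 + 2*(-45))) = (63504 + 27719)/(15366 + (√19 - 90)) = 91223/(15366 + (-90 + √19)) = 91223/(15276 + √19)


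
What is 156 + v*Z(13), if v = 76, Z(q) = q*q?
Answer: 13000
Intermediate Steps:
Z(q) = q²
156 + v*Z(13) = 156 + 76*13² = 156 + 76*169 = 156 + 12844 = 13000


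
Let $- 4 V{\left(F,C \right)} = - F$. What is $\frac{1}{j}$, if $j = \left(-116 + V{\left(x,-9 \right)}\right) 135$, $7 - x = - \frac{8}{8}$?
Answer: $- \frac{1}{15390} \approx -6.4977 \cdot 10^{-5}$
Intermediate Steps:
$x = 8$ ($x = 7 - - \frac{8}{8} = 7 - \left(-8\right) \frac{1}{8} = 7 - -1 = 7 + 1 = 8$)
$V{\left(F,C \right)} = \frac{F}{4}$ ($V{\left(F,C \right)} = - \frac{\left(-1\right) F}{4} = \frac{F}{4}$)
$j = -15390$ ($j = \left(-116 + \frac{1}{4} \cdot 8\right) 135 = \left(-116 + 2\right) 135 = \left(-114\right) 135 = -15390$)
$\frac{1}{j} = \frac{1}{-15390} = - \frac{1}{15390}$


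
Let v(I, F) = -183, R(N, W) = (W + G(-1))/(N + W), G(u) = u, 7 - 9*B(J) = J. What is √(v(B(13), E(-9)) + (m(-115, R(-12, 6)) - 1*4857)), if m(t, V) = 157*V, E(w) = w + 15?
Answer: 5*I*√7446/6 ≈ 71.908*I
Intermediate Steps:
B(J) = 7/9 - J/9
E(w) = 15 + w
R(N, W) = (-1 + W)/(N + W) (R(N, W) = (W - 1)/(N + W) = (-1 + W)/(N + W))
√(v(B(13), E(-9)) + (m(-115, R(-12, 6)) - 1*4857)) = √(-183 + (157*((-1 + 6)/(-12 + 6)) - 1*4857)) = √(-183 + (157*(5/(-6)) - 4857)) = √(-183 + (157*(-⅙*5) - 4857)) = √(-183 + (157*(-⅚) - 4857)) = √(-183 + (-785/6 - 4857)) = √(-183 - 29927/6) = √(-31025/6) = 5*I*√7446/6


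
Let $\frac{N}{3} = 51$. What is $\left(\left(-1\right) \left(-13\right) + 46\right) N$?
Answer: $9027$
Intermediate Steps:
$N = 153$ ($N = 3 \cdot 51 = 153$)
$\left(\left(-1\right) \left(-13\right) + 46\right) N = \left(\left(-1\right) \left(-13\right) + 46\right) 153 = \left(13 + 46\right) 153 = 59 \cdot 153 = 9027$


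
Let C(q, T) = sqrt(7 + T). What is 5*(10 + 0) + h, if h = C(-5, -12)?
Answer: 50 + I*sqrt(5) ≈ 50.0 + 2.2361*I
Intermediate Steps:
h = I*sqrt(5) (h = sqrt(7 - 12) = sqrt(-5) = I*sqrt(5) ≈ 2.2361*I)
5*(10 + 0) + h = 5*(10 + 0) + I*sqrt(5) = 5*10 + I*sqrt(5) = 50 + I*sqrt(5)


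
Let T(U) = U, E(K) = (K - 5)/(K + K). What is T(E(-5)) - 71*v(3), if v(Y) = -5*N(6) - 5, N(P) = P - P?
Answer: 356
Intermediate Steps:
N(P) = 0
E(K) = (-5 + K)/(2*K) (E(K) = (-5 + K)/((2*K)) = (-5 + K)*(1/(2*K)) = (-5 + K)/(2*K))
v(Y) = -5 (v(Y) = -5*0 - 5 = 0 - 5 = -5)
T(E(-5)) - 71*v(3) = (½)*(-5 - 5)/(-5) - 71*(-5) = (½)*(-⅕)*(-10) + 355 = 1 + 355 = 356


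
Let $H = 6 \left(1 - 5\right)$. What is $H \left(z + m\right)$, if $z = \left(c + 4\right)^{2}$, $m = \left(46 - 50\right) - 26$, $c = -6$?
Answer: $624$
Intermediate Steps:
$H = -24$ ($H = 6 \left(-4\right) = -24$)
$m = -30$ ($m = -4 - 26 = -30$)
$z = 4$ ($z = \left(-6 + 4\right)^{2} = \left(-2\right)^{2} = 4$)
$H \left(z + m\right) = - 24 \left(4 - 30\right) = \left(-24\right) \left(-26\right) = 624$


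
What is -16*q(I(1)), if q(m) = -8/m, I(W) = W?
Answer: 128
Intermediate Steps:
-16*q(I(1)) = -(-128)/1 = -(-128) = -16*(-8) = 128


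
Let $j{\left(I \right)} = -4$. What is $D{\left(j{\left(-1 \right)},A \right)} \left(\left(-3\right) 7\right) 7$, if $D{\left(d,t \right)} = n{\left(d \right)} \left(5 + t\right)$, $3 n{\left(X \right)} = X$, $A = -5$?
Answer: $0$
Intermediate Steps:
$n{\left(X \right)} = \frac{X}{3}$
$D{\left(d,t \right)} = \frac{d \left(5 + t\right)}{3}$ ($D{\left(d,t \right)} = \frac{d}{3} \left(5 + t\right) = \frac{d \left(5 + t\right)}{3}$)
$D{\left(j{\left(-1 \right)},A \right)} \left(\left(-3\right) 7\right) 7 = \frac{1}{3} \left(-4\right) \left(5 - 5\right) \left(\left(-3\right) 7\right) 7 = \frac{1}{3} \left(-4\right) 0 \left(-21\right) 7 = 0 \left(-21\right) 7 = 0 \cdot 7 = 0$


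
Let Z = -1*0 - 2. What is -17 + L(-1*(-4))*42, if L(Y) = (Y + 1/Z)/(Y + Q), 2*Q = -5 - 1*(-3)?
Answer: 32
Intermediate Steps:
Z = -2 (Z = 0 - 2 = -2)
Q = -1 (Q = (-5 - 1*(-3))/2 = (-5 + 3)/2 = (½)*(-2) = -1)
L(Y) = (-½ + Y)/(-1 + Y) (L(Y) = (Y + 1/(-2))/(Y - 1) = (Y - ½)/(-1 + Y) = (-½ + Y)/(-1 + Y))
-17 + L(-1*(-4))*42 = -17 + ((-½ - 1*(-4))/(-1 - 1*(-4)))*42 = -17 + ((-½ + 4)/(-1 + 4))*42 = -17 + ((7/2)/3)*42 = -17 + ((⅓)*(7/2))*42 = -17 + (7/6)*42 = -17 + 49 = 32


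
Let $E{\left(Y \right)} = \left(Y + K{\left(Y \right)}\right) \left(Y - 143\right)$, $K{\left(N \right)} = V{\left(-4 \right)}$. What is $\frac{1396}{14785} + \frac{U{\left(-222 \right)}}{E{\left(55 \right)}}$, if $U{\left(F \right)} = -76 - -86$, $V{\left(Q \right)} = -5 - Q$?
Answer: $\frac{3242971}{35129160} \approx 0.092316$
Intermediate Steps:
$K{\left(N \right)} = -1$ ($K{\left(N \right)} = -5 - -4 = -5 + 4 = -1$)
$E{\left(Y \right)} = \left(-1 + Y\right) \left(-143 + Y\right)$ ($E{\left(Y \right)} = \left(Y - 1\right) \left(Y - 143\right) = \left(-1 + Y\right) \left(-143 + Y\right)$)
$U{\left(F \right)} = 10$ ($U{\left(F \right)} = -76 + 86 = 10$)
$\frac{1396}{14785} + \frac{U{\left(-222 \right)}}{E{\left(55 \right)}} = \frac{1396}{14785} + \frac{10}{143 + 55^{2} - 7920} = 1396 \cdot \frac{1}{14785} + \frac{10}{143 + 3025 - 7920} = \frac{1396}{14785} + \frac{10}{-4752} = \frac{1396}{14785} + 10 \left(- \frac{1}{4752}\right) = \frac{1396}{14785} - \frac{5}{2376} = \frac{3242971}{35129160}$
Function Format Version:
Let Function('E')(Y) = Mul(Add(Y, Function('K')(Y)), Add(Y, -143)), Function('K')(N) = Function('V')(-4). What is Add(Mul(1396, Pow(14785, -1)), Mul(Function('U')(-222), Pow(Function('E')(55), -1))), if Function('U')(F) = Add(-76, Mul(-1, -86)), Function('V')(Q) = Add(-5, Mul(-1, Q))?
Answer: Rational(3242971, 35129160) ≈ 0.092316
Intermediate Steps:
Function('K')(N) = -1 (Function('K')(N) = Add(-5, Mul(-1, -4)) = Add(-5, 4) = -1)
Function('E')(Y) = Mul(Add(-1, Y), Add(-143, Y)) (Function('E')(Y) = Mul(Add(Y, -1), Add(Y, -143)) = Mul(Add(-1, Y), Add(-143, Y)))
Function('U')(F) = 10 (Function('U')(F) = Add(-76, 86) = 10)
Add(Mul(1396, Pow(14785, -1)), Mul(Function('U')(-222), Pow(Function('E')(55), -1))) = Add(Mul(1396, Pow(14785, -1)), Mul(10, Pow(Add(143, Pow(55, 2), Mul(-144, 55)), -1))) = Add(Mul(1396, Rational(1, 14785)), Mul(10, Pow(Add(143, 3025, -7920), -1))) = Add(Rational(1396, 14785), Mul(10, Pow(-4752, -1))) = Add(Rational(1396, 14785), Mul(10, Rational(-1, 4752))) = Add(Rational(1396, 14785), Rational(-5, 2376)) = Rational(3242971, 35129160)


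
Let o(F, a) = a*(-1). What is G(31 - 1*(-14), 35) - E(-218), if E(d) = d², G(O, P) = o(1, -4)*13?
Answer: -47472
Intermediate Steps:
o(F, a) = -a
G(O, P) = 52 (G(O, P) = -1*(-4)*13 = 4*13 = 52)
G(31 - 1*(-14), 35) - E(-218) = 52 - 1*(-218)² = 52 - 1*47524 = 52 - 47524 = -47472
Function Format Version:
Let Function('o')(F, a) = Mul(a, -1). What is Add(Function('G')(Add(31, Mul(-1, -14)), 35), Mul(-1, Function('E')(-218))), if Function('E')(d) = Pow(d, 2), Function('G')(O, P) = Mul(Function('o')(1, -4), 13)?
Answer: -47472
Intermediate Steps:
Function('o')(F, a) = Mul(-1, a)
Function('G')(O, P) = 52 (Function('G')(O, P) = Mul(Mul(-1, -4), 13) = Mul(4, 13) = 52)
Add(Function('G')(Add(31, Mul(-1, -14)), 35), Mul(-1, Function('E')(-218))) = Add(52, Mul(-1, Pow(-218, 2))) = Add(52, Mul(-1, 47524)) = Add(52, -47524) = -47472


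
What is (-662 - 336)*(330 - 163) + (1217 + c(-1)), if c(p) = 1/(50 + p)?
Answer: -8107000/49 ≈ -1.6545e+5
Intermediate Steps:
(-662 - 336)*(330 - 163) + (1217 + c(-1)) = (-662 - 336)*(330 - 163) + (1217 + 1/(50 - 1)) = -998*167 + (1217 + 1/49) = -166666 + (1217 + 1/49) = -166666 + 59634/49 = -8107000/49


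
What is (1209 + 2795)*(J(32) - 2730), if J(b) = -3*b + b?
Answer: -11187176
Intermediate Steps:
J(b) = -2*b
(1209 + 2795)*(J(32) - 2730) = (1209 + 2795)*(-2*32 - 2730) = 4004*(-64 - 2730) = 4004*(-2794) = -11187176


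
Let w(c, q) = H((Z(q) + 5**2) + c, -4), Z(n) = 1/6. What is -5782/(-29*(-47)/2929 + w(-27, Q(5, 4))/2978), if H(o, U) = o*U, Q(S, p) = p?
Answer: -1304323797/105530 ≈ -12360.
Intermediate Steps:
Z(n) = 1/6
H(o, U) = U*o
w(c, q) = -302/3 - 4*c (w(c, q) = -4*((1/6 + 5**2) + c) = -4*((1/6 + 25) + c) = -4*(151/6 + c) = -302/3 - 4*c)
-5782/(-29*(-47)/2929 + w(-27, Q(5, 4))/2978) = -5782/(-29*(-47)/2929 + (-302/3 - 4*(-27))/2978) = -5782/(1363*(1/2929) + (-302/3 + 108)*(1/2978)) = -5782/(47/101 + (22/3)*(1/2978)) = -5782/(47/101 + 11/4467) = -5782/211060/451167 = -5782*451167/211060 = -1304323797/105530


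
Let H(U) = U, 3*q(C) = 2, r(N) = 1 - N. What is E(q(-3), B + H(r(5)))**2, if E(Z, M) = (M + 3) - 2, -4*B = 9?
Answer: 441/16 ≈ 27.563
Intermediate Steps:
q(C) = 2/3 (q(C) = (1/3)*2 = 2/3)
B = -9/4 (B = -1/4*9 = -9/4 ≈ -2.2500)
E(Z, M) = 1 + M (E(Z, M) = (3 + M) - 2 = 1 + M)
E(q(-3), B + H(r(5)))**2 = (1 + (-9/4 + (1 - 1*5)))**2 = (1 + (-9/4 + (1 - 5)))**2 = (1 + (-9/4 - 4))**2 = (1 - 25/4)**2 = (-21/4)**2 = 441/16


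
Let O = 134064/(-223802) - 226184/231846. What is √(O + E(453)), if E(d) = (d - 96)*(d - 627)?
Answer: I*√10452871990220333441941866/12971899623 ≈ 249.24*I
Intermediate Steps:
E(d) = (-627 + d)*(-96 + d) (E(d) = (-96 + d)*(-627 + d) = (-627 + d)*(-96 + d))
O = -20425658428/12971899623 (O = 134064*(-1/223802) - 226184*1/231846 = -67032/111901 - 113092/115923 = -20425658428/12971899623 ≈ -1.5746)
√(O + E(453)) = √(-20425658428/12971899623 + (60192 + 453² - 723*453)) = √(-20425658428/12971899623 + (60192 + 205209 - 327519)) = √(-20425658428/12971899623 - 62118) = √(-805808886439942/12971899623) = I*√10452871990220333441941866/12971899623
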